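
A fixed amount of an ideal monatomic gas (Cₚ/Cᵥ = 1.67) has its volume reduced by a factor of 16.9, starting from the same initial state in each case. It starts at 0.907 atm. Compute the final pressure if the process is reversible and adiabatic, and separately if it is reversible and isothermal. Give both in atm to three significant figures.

adiabatic: 102 atm; isothermal: 15.3 atm

Isothermal: P₂ = P₁(V₁/V₂) = 0.907×16.9 = 15.33 atm.
Adiabatic: P₂ = P₁(V₁/V₂)^γ = 0.907×16.9^(1.67) = 101.9 atm.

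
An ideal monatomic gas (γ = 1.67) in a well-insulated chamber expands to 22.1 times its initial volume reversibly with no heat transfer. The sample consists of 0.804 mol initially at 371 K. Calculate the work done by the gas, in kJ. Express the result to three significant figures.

For a reversible adiabat TV^(γ−1) is constant, so T₂ = T₁ (V₁/V₂)^(γ−1).
T₂ = 371 × (1/22.1)^(0.67) = 46.63 K.
Q = 0, so ΔU = W_on_gas = nCᵥΔT with Cᵥ = R/(γ−1) = 12.41 J/(mol·K).
ΔU = 0.804 × 12.41 × (46.63 − 371) = -3236 J.
Work done by the gas = −ΔU = 3236 J.

W ≈ 3.24 kJ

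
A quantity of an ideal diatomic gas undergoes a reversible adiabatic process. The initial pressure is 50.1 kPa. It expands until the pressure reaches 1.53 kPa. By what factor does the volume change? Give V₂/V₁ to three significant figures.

V₂/V₁ ≈ 12.1

From PV^γ = const, V₂/V₁ = (P₁/P₂)^(1/γ).
For a diatomic ideal gas γ = 7/5.
V₂/V₁ = (50.1/1.53)^(5/7) = 12.09.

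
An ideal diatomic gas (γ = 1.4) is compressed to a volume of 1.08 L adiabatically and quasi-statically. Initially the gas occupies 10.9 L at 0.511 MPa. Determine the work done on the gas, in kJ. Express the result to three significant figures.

W ≈ 21.2 kJ

P₂ = P₁(V₁/V₂)^γ = 0.511×(10.9/1.08)^(1.4) = 13 MPa.
For a reversible adiabat, W_by_gas = (P₁V₁ − P₂V₂)/(γ−1).
W_by = (511000×0.0109 − 1.3×10^7×0.00108) / (0.4) = -21180 J.
W_on_gas = −W_by = 21180 J.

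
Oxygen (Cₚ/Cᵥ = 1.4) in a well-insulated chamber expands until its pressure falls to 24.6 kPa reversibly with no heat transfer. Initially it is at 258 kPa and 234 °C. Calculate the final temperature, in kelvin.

T₂ ≈ 259 K

Along an adiabat T P^((1−γ)/γ) is constant, so T₂ = T₁ (P₂/P₁)^((γ−1)/γ).
T₁ = 234 °C = 507.1 K.
T₂ = 507.1 × (24.6/258)^(0.286) = 259.1 K.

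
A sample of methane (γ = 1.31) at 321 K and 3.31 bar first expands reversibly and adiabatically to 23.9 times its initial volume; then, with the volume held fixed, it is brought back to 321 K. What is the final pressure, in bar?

Adiabatic step (PV^γ = const): P₂ = 3.31×(1/23.9)^(1.31) = 0.05178 bar; T₂ = 321×(1/23.9)^(0.31) = 120 K.
Isochoric: P₃ = P₂(T₃/T₂) = 0.05178 × (321/120) = 0.1385 bar.

P₃ ≈ 0.138 bar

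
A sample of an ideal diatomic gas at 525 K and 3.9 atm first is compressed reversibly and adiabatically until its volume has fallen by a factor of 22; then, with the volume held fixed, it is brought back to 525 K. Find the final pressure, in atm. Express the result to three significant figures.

P₃ ≈ 85.8 atm

For a diatomic ideal gas γ = 7/5.
Adiabatic step (PV^γ = const): P₂ = 3.9×22^(7/5) = 295.4 atm; T₂ = 525×22^(2/5) = 1808 K.
Isochoric: P₃ = P₂(T₃/T₂) = 295.4 × (525/1808) = 85.8 atm.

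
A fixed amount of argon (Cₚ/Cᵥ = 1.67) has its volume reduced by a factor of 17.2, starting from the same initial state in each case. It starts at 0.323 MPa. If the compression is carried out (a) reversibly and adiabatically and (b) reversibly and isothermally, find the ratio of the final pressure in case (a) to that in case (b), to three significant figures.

P_adiabatic / P_isothermal ≈ 6.73

Isothermal: P_b = P₁(V₁/V₂) = 0.323×17.2.
Adiabatic: P_a = P₁(V₁/V₂)^γ = 0.323×17.2^(1.67).
P_a/P_b = (V₁/V₂)^(γ−1) = 17.2^(0.67) = 6.727.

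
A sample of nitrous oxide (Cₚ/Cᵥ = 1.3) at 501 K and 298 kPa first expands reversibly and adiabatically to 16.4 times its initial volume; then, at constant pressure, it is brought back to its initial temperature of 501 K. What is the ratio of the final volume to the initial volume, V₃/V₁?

Adiabatic step: V₂/V₁ = 16.4; T₂ = T₁·(1/16.4)^(0.3) = 216.5 K.
Isobaric step: V₃/V₂ = T₃/T₂ = 501/216.5.
V₃/V₁ = (V₂/V₁)(V₃/V₂) = 16.4 × (501/216.5) = 37.96.

V₃/V₁ ≈ 38.0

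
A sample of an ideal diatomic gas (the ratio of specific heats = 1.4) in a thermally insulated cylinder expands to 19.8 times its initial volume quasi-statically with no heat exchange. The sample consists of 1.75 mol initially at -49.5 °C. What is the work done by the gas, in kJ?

W ≈ 5.67 kJ

Adiabatic: T₁V₁^(γ−1) = T₂V₂^(γ−1) ⇒ T₂ = T₁ (V₁/V₂)^(γ−1).
T₁ = -49.5 °C = 223.6 K.
T₂ = 223.6 × (1/19.8)^(0.4) = 67.75 K.
Q = 0, so ΔU = W_on_gas = nCᵥΔT with Cᵥ = R/(γ−1) = 20.79 J/(mol·K).
ΔU = 1.75 × 20.79 × (67.75 − 223.6) = -5671 J.
Work done by the gas = −ΔU = 5671 J.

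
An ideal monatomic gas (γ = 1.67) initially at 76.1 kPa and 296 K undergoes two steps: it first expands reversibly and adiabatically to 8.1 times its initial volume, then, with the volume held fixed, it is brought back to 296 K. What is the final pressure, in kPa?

P₃ ≈ 9.40 kPa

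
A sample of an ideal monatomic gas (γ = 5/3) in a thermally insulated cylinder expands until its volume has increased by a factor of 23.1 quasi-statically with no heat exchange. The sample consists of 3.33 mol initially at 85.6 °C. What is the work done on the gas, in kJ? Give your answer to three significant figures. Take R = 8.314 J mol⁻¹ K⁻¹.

W ≈ -13.1 kJ

Adiabatic: T₁V₁^(γ−1) = T₂V₂^(γ−1) ⇒ T₂ = T₁ (V₁/V₂)^(γ−1).
T₁ = 85.6 °C = 358.8 K.
T₂ = 358.8 × (1/23.1)^(2/3) = 44.23 K.
Q = 0, so ΔU = W_on_gas = nCᵥΔT with Cᵥ = R/(γ−1) = 12.47 J/(mol·K).
ΔU = 3.33 × 12.47 × (44.23 − 358.8) = -13060 J.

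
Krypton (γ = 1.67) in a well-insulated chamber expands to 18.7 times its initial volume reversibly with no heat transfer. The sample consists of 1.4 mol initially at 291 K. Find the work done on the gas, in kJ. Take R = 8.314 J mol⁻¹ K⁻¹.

Adiabatic: T₁V₁^(γ−1) = T₂V₂^(γ−1) ⇒ T₂ = T₁ (V₁/V₂)^(γ−1).
T₂ = 291 × (1/18.7)^(0.67) = 40.9 K.
Q = 0, so ΔU = W_on_gas = nCᵥΔT with Cᵥ = R/(γ−1) = 12.41 J/(mol·K).
ΔU = 1.4 × 12.41 × (40.9 − 291) = -4345 J.

W ≈ -4.34 kJ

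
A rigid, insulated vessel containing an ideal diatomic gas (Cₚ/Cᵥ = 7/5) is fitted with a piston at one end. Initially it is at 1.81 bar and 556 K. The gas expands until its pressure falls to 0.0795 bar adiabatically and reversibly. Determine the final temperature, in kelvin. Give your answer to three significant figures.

T₂ ≈ 228 K

Adiabatic: T₂/T₁ = (P₂/P₁)^((γ−1)/γ).
T₂ = 556 × (0.0795/1.81)^(2/7) = 227.7 K.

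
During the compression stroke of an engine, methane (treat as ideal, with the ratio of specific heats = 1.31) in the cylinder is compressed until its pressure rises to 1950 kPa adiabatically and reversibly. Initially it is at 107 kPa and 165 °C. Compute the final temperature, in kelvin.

Adiabatic: T₂/T₁ = (P₂/P₁)^((γ−1)/γ).
T₁ = 165 °C = 438.1 K.
T₂ = 438.1 × (1950/107)^(0.237) = 870.9 K.

T₂ ≈ 871 K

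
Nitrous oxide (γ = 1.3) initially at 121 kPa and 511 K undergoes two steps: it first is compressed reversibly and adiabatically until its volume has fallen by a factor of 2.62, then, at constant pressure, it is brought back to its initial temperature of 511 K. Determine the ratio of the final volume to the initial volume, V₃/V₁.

Adiabatic step: V₂/V₁ = 0.3817; T₂ = T₁·2.62^(0.3) = 682.2 K.
Isobaric step: V₃/V₂ = T₃/T₂ = 511/682.2.
V₃/V₁ = (V₂/V₁)(V₃/V₂) = 0.3817 × (511/682.2) = 0.2859.

V₃/V₁ ≈ 0.286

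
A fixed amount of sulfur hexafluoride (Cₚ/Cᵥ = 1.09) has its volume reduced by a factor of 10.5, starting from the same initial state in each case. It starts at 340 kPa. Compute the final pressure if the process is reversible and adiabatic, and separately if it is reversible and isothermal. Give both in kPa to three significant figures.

adiabatic: 4410 kPa; isothermal: 3570 kPa

Isothermal: P₂ = P₁(V₁/V₂) = 340×10.5 = 3570 kPa.
Adiabatic: P₂ = P₁(V₁/V₂)^γ = 340×10.5^(1.09) = 4411 kPa.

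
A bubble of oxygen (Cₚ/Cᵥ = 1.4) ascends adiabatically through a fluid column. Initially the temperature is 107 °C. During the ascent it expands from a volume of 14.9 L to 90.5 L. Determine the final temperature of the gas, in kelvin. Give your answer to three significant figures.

Adiabatic: T₁V₁^(γ−1) = T₂V₂^(γ−1) ⇒ T₂ = T₁ (V₁/V₂)^(γ−1).
T₁ = 107 °C = 380.1 K.
T₂ = 380.1 × (14.9/90.5)^(0.4) = 184.7 K.

T₂ ≈ 185 K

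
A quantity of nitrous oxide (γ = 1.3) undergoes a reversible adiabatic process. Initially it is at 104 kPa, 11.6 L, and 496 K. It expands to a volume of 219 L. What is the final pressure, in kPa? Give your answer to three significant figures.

P₂ ≈ 2.28 kPa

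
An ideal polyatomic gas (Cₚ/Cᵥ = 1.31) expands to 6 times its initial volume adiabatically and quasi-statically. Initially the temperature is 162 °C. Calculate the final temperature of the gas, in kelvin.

Adiabatic: T₁V₁^(γ−1) = T₂V₂^(γ−1) ⇒ T₂ = T₁ (V₁/V₂)^(γ−1).
T₁ = 162 °C = 435.1 K.
T₂ = 435.1 × (1/6)^(0.31) = 249.7 K.

T₂ ≈ 250 K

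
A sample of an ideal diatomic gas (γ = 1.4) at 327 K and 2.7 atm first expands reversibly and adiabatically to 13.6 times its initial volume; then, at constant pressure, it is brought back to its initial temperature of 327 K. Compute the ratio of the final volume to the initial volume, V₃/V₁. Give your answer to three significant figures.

Adiabatic step: V₂/V₁ = 13.6; T₂ = T₁·(1/13.6)^(0.4) = 115.1 K.
Isobaric step: V₃/V₂ = T₃/T₂ = 327/115.1.
V₃/V₁ = (V₂/V₁)(V₃/V₂) = 13.6 × (327/115.1) = 38.63.

V₃/V₁ ≈ 38.6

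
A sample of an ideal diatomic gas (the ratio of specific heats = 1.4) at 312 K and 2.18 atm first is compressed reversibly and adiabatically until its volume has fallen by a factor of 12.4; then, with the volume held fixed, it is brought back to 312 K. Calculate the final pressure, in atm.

P₃ ≈ 27.0 atm

Adiabatic step (PV^γ = const): P₂ = 2.18×12.4^(1.4) = 74 atm; T₂ = 312×12.4^(0.4) = 854.1 K.
Isochoric: P₃ = P₂(T₃/T₂) = 74 × (312/854.1) = 27.03 atm.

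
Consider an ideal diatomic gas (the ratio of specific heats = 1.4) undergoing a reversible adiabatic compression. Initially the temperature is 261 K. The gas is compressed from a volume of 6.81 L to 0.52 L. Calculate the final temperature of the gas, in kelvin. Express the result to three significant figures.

Adiabatic: T₁V₁^(γ−1) = T₂V₂^(γ−1) ⇒ T₂ = T₁ (V₁/V₂)^(γ−1).
T₂ = 261 × (6.81/0.52)^(0.4) = 730.3 K.

T₂ ≈ 730 K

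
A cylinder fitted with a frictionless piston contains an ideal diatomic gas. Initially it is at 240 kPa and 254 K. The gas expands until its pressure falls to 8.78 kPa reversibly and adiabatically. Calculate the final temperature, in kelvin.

T₂ ≈ 98.7 K

Along an adiabat T P^((1−γ)/γ) is constant, so T₂ = T₁ (P₂/P₁)^((γ−1)/γ).
For a diatomic ideal gas γ = 7/5, so (γ−1)/γ = 2/7.
T₂ = 254 × (8.78/240)^(2/7) = 98.71 K.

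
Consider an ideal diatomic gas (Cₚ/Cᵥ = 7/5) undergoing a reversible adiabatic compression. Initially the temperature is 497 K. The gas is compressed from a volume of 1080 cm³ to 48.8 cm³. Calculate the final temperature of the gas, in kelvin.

T₂ ≈ 1720 K

For a reversible adiabat TV^(γ−1) is constant, so T₂ = T₁ (V₁/V₂)^(γ−1).
T₂ = 497 × (1080/48.8)^(2/5) = 1715 K.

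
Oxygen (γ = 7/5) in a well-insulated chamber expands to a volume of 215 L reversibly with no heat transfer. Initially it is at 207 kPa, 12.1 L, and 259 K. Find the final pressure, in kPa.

Adiabatic: P₁V₁^γ = P₂V₂^γ ⇒ P₂ = P₁ (V₁/V₂)^γ.
P₂ = 207 × (12.1/215)^(7/5) = 3.685 kPa.

P₂ ≈ 3.69 kPa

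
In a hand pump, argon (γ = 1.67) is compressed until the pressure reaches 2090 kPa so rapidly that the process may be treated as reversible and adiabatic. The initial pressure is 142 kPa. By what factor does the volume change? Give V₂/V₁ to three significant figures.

From PV^γ = const, V₂/V₁ = (P₁/P₂)^(1/γ).
V₂/V₁ = (142/2090)^(0.599) = 0.1998.

V₂/V₁ ≈ 0.200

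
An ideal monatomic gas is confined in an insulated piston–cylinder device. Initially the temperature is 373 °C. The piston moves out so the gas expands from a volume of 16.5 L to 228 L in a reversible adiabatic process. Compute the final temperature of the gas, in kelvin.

T₂ ≈ 112 K

Adiabatic: T₁V₁^(γ−1) = T₂V₂^(γ−1) ⇒ T₂ = T₁ (V₁/V₂)^(γ−1).
For a monatomic ideal gas γ = 5/3, so γ−1 = 2/3.
T₁ = 373 °C = 646.1 K.
T₂ = 646.1 × (16.5/228)^(2/3) = 112.2 K.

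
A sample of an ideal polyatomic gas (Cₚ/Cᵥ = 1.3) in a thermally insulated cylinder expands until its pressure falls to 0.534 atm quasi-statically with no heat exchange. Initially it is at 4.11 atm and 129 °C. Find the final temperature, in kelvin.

Adiabatic: T₂/T₁ = (P₂/P₁)^((γ−1)/γ).
T₁ = 129 °C = 402.1 K.
T₂ = 402.1 × (0.534/4.11)^(0.231) = 251.1 K.

T₂ ≈ 251 K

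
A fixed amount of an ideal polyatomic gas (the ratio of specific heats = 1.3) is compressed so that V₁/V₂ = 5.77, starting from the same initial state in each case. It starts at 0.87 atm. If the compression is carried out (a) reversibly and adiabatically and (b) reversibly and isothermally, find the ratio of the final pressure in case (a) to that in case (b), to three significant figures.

Isothermal: P_b = P₁(V₁/V₂) = 0.87×5.77.
Adiabatic: P_a = P₁(V₁/V₂)^γ = 0.87×5.77^(1.3).
P_a/P_b = (V₁/V₂)^(γ−1) = 5.77^(0.3) = 1.692.

P_adiabatic / P_isothermal ≈ 1.69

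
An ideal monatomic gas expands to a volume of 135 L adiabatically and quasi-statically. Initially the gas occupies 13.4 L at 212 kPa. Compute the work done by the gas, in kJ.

γ = 5/3 for a monatomic ideal gas.
P₂ = P₁(V₁/V₂)^γ = 212×(13.4/135)^(5/3) = 4.511 kPa.
For a reversible adiabat, W_by_gas = (P₁V₁ − P₂V₂)/(γ−1).
W_by = (212000×0.0134 − 4511×0.135) / (2/3) = 3348 J.

W ≈ 3.35 kJ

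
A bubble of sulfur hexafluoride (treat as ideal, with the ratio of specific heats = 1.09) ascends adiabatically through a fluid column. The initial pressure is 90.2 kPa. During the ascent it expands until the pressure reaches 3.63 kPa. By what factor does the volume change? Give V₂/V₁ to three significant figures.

V₂/V₁ ≈ 19.1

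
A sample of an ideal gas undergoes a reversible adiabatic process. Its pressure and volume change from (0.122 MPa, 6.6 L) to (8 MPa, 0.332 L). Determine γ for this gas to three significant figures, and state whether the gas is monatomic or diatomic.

PV^γ = const ⇒ γ = ln(P₂/P₁) / ln(V₁/V₂).
γ = ln(8/0.122) / ln(6.6/0.332) = 1.399.
γ ≈ 1.40 is close to 7/5, so the gas is diatomic.

γ ≈ 1.40; diatomic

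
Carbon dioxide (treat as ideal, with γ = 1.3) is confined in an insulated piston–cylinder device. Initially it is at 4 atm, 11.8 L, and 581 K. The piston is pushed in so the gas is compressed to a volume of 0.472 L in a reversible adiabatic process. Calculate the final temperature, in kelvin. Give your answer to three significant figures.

T₂ ≈ 1530 K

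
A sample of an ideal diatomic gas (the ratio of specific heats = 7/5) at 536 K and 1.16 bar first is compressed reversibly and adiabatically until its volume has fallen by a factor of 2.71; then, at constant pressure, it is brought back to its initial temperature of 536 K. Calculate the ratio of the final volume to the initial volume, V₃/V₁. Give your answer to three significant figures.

V₃/V₁ ≈ 0.248

Adiabatic step: V₂/V₁ = 0.369; T₂ = T₁·2.71^(2/5) = 798.6 K.
Isobaric step: V₃/V₂ = T₃/T₂ = 536/798.6.
V₃/V₁ = (V₂/V₁)(V₃/V₂) = 0.369 × (536/798.6) = 0.2477.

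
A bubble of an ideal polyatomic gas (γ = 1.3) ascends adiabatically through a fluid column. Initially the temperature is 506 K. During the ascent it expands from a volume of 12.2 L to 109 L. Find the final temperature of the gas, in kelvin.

Adiabatic: T₁V₁^(γ−1) = T₂V₂^(γ−1) ⇒ T₂ = T₁ (V₁/V₂)^(γ−1).
T₂ = 506 × (12.2/109)^(0.3) = 262.3 K.

T₂ ≈ 262 K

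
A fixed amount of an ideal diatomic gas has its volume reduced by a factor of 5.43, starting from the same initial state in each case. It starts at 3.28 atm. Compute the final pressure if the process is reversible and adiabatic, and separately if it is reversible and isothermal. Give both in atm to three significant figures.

adiabatic: 35.0 atm; isothermal: 17.8 atm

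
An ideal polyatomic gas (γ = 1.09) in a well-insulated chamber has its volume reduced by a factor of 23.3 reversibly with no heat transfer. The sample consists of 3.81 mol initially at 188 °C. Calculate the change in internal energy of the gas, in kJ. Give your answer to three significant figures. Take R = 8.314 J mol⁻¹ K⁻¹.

For a reversible adiabat TV^(γ−1) is constant, so T₂ = T₁ (V₁/V₂)^(γ−1).
T₁ = 188 °C = 461.1 K.
T₂ = 461.1 × 23.3^(0.09) = 612.2 K.
Q = 0, so ΔU = W_on_gas = nCᵥΔT with Cᵥ = R/(γ−1) = 92.38 J/(mol·K).
ΔU = 3.81 × 92.38 × (612.2 − 461.1) = 53170 J.

ΔU ≈ 53.2 kJ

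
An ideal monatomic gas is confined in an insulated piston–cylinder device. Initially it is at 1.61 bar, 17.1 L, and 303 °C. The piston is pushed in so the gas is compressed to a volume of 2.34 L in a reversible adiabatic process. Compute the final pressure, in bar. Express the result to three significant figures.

P₂ ≈ 44.3 bar

Adiabatic: P₁V₁^γ = P₂V₂^γ ⇒ P₂ = P₁ (V₁/V₂)^γ.
γ = 5/3 for a monatomic ideal gas.
P₂ = 1.61 × (17.1/2.34)^(5/3) = 44.31 bar.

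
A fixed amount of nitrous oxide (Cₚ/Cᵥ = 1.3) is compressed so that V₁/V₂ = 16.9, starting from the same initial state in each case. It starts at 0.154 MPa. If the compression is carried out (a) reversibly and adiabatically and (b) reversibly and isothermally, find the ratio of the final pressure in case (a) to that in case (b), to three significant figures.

P_adiabatic / P_isothermal ≈ 2.34

Isothermal: P_b = P₁(V₁/V₂) = 0.154×16.9.
Adiabatic: P_a = P₁(V₁/V₂)^γ = 0.154×16.9^(1.3).
P_a/P_b = (V₁/V₂)^(γ−1) = 16.9^(0.3) = 2.335.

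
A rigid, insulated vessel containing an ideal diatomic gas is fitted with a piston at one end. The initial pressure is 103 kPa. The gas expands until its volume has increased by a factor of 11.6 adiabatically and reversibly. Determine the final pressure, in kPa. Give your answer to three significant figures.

P₂ ≈ 3.33 kPa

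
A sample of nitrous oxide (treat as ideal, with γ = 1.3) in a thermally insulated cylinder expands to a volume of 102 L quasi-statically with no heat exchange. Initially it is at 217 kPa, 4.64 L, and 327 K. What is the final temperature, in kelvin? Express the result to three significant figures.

Adiabatic: T₁V₁^(γ−1) = T₂V₂^(γ−1) ⇒ T₂ = T₁ (V₁/V₂)^(γ−1).
T₂ = 327 × (4.64/102)^(0.3) = 129.4 K.

T₂ ≈ 129 K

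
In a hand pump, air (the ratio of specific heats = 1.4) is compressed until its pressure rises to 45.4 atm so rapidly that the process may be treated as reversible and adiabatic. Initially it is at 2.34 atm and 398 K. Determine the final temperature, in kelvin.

T₂ ≈ 929 K

Along an adiabat T P^((1−γ)/γ) is constant, so T₂ = T₁ (P₂/P₁)^((γ−1)/γ).
T₂ = 398 × (45.4/2.34)^(0.286) = 928.6 K.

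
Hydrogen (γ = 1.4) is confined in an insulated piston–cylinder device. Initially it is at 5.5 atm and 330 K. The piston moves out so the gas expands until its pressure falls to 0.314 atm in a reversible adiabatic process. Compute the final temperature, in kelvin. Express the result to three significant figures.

T₂ ≈ 146 K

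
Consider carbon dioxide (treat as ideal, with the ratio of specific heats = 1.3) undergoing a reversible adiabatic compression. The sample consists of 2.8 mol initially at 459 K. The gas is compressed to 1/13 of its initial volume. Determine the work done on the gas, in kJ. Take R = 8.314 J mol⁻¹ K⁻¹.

W ≈ 41.3 kJ

Adiabatic: T₁V₁^(γ−1) = T₂V₂^(γ−1) ⇒ T₂ = T₁ (V₁/V₂)^(γ−1).
T₂ = 459 × 13^(0.3) = 990.8 K.
Q = 0, so ΔU = W_on_gas = nCᵥΔT with Cᵥ = R/(γ−1) = 27.71 J/(mol·K).
ΔU = 2.8 × 27.71 × (990.8 − 459) = 41270 J.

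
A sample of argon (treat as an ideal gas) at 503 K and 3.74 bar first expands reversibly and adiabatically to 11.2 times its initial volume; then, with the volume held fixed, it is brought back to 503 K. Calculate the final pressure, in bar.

For a monatomic ideal gas γ = 5/3.
Adiabatic step (PV^γ = const): P₂ = 3.74×(1/11.2)^(5/3) = 0.06671 bar; T₂ = 503×(1/11.2)^(2/3) = 100.5 K.
Isochoric: P₃ = P₂(T₃/T₂) = 0.06671 × (503/100.5) = 0.3339 bar.

P₃ ≈ 0.334 bar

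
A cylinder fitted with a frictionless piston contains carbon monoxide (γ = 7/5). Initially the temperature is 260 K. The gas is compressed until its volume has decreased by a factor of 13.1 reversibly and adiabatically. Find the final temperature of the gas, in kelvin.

T₂ ≈ 728 K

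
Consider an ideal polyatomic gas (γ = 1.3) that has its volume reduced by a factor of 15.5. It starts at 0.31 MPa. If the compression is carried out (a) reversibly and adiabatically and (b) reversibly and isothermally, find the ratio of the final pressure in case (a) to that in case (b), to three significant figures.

Isothermal: P_b = P₁(V₁/V₂) = 0.31×15.5.
Adiabatic: P_a = P₁(V₁/V₂)^γ = 0.31×15.5^(1.3).
P_a/P_b = (V₁/V₂)^(γ−1) = 15.5^(0.3) = 2.276.

P_adiabatic / P_isothermal ≈ 2.28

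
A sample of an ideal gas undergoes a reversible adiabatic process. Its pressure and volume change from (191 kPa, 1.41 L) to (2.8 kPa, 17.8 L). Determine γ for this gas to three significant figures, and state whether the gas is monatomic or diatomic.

γ ≈ 1.67; monatomic

PV^γ = const ⇒ γ = ln(P₂/P₁) / ln(V₁/V₂).
γ = ln(2.8/191) / ln(1.41/17.8) = 1.665.
γ ≈ 1.67 is close to 5/3, so the gas is monatomic.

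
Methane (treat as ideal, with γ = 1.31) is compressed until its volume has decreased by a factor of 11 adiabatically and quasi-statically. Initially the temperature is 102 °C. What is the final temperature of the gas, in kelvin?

For a reversible adiabat TV^(γ−1) is constant, so T₂ = T₁ (V₁/V₂)^(γ−1).
T₁ = 102 °C = 375.1 K.
T₂ = 375.1 × 11^(0.31) = 788.9 K.

T₂ ≈ 789 K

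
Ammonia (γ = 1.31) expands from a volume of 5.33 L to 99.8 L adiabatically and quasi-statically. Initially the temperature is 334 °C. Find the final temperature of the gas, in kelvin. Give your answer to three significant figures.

Adiabatic: T₁V₁^(γ−1) = T₂V₂^(γ−1) ⇒ T₂ = T₁ (V₁/V₂)^(γ−1).
T₁ = 334 °C = 607.1 K.
T₂ = 607.1 × (5.33/99.8)^(0.31) = 244.8 K.

T₂ ≈ 245 K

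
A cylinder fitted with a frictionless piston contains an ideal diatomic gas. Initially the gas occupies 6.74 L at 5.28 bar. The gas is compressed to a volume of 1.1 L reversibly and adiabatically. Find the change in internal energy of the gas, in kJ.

γ = 7/5 for a diatomic ideal gas.
P₂ = P₁(V₁/V₂)^γ = 5.28×(6.74/1.1)^(7/5) = 66.8 bar.
For a reversible adiabat, W_by_gas = (P₁V₁ − P₂V₂)/(γ−1).
W_by = (528000×0.00674 − 6.68×10^6×0.0011) / (2/5) = -9475 J.
Q = 0 ⇒ ΔU = −W_by = 9475 J.

ΔU ≈ 9.47 kJ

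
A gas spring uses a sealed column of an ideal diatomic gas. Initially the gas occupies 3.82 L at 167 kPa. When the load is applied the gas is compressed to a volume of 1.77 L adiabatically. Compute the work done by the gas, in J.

W ≈ -575 J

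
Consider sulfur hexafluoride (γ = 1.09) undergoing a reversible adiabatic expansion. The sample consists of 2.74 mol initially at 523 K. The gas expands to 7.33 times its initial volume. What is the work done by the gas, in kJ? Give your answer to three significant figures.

W ≈ 21.7 kJ

For a reversible adiabat TV^(γ−1) is constant, so T₂ = T₁ (V₁/V₂)^(γ−1).
T₂ = 523 × (1/7.33)^(0.09) = 437.2 K.
Q = 0, so ΔU = W_on_gas = nCᵥΔT with Cᵥ = R/(γ−1) = 92.38 J/(mol·K).
ΔU = 2.74 × 92.38 × (437.2 − 523) = -21730 J.
Work done by the gas = −ΔU = 21730 J.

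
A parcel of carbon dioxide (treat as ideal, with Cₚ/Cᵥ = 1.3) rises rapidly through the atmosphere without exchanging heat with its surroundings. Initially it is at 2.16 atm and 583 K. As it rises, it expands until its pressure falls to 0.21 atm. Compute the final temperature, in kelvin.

T₂ ≈ 340 K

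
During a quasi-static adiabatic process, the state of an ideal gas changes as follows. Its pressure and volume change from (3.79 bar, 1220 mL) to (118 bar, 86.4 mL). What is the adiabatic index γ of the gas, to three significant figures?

PV^γ = const ⇒ γ = ln(P₂/P₁) / ln(V₁/V₂).
γ = ln(118/3.79) / ln(1220/86.4) = 1.299.

γ ≈ 1.30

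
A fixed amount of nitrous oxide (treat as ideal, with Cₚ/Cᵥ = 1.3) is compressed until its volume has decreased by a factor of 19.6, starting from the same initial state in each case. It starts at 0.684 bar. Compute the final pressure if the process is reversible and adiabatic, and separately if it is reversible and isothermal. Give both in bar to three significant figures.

Isothermal: P₂ = P₁(V₁/V₂) = 0.684×19.6 = 13.41 bar.
Adiabatic: P₂ = P₁(V₁/V₂)^γ = 0.684×19.6^(1.3) = 32.73 bar.

adiabatic: 32.7 bar; isothermal: 13.4 bar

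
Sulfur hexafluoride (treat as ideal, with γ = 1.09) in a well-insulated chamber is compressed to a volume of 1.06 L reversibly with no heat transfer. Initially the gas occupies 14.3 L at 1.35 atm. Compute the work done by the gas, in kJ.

P₂ = P₁(V₁/V₂)^γ = 1.35×(14.3/1.06)^(1.09) = 23.02 atm.
For a reversible adiabat, W_by_gas = (P₁V₁ − P₂V₂)/(γ−1).
W_by = (136800×0.0143 − 2.332×10^6×0.00106) / (0.09) = -5735 J.

W ≈ -5.74 kJ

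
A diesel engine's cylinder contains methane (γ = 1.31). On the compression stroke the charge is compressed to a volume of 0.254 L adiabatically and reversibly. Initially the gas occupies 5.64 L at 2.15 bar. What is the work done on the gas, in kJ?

P₂ = P₁(V₁/V₂)^γ = 2.15×(5.64/0.254)^(1.31) = 124.8 bar.
For a reversible adiabat, W_by_gas = (P₁V₁ − P₂V₂)/(γ−1).
W_by = (215000×0.00564 − 1.248×10^7×0.000254) / (0.31) = -6316 J.
W_on_gas = −W_by = 6316 J.

W ≈ 6.32 kJ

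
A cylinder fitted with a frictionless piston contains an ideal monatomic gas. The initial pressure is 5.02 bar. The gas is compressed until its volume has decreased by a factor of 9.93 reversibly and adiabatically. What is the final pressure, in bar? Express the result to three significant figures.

P₂ ≈ 230 bar

Adiabatic: P₁V₁^γ = P₂V₂^γ ⇒ P₂ = P₁ (V₁/V₂)^γ.
For a monatomic ideal gas γ = 5/3.
P₂ = 5.02 × 9.93^(5/3) = 230.3 bar.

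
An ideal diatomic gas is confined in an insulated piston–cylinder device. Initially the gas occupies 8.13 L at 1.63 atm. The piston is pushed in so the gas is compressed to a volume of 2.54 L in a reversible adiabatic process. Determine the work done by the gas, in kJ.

γ = 7/5 for a diatomic ideal gas.
P₂ = P₁(V₁/V₂)^γ = 1.63×(8.13/2.54)^(7/5) = 8.309 atm.
For a reversible adiabat, W_by_gas = (P₁V₁ − P₂V₂)/(γ−1).
W_by = (165200×0.00813 − 841900×0.00254) / (2/5) = -1989 J.

W ≈ -1.99 kJ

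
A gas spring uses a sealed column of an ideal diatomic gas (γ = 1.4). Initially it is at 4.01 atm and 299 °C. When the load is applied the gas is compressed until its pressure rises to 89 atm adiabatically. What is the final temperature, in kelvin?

T₂ ≈ 1390 K

Along an adiabat T P^((1−γ)/γ) is constant, so T₂ = T₁ (P₂/P₁)^((γ−1)/γ).
T₁ = 299 °C = 572.1 K.
T₂ = 572.1 × (89/4.01)^(0.286) = 1387 K.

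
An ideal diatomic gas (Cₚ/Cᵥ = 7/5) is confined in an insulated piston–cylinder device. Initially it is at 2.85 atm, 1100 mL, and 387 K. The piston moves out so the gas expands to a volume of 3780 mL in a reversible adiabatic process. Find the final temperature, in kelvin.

For a reversible adiabat TV^(γ−1) is constant, so T₂ = T₁ (V₁/V₂)^(γ−1).
T₂ = 387 × (1100/3780)^(2/5) = 236.2 K.

T₂ ≈ 236 K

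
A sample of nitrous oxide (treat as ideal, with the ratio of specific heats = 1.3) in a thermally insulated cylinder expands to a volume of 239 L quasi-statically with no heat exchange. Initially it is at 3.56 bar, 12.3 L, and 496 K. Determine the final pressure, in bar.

P₂ ≈ 0.0752 bar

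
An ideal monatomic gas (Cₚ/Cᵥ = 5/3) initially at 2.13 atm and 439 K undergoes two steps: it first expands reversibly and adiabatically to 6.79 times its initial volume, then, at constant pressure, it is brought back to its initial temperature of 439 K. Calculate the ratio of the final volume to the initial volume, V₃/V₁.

V₃/V₁ ≈ 24.3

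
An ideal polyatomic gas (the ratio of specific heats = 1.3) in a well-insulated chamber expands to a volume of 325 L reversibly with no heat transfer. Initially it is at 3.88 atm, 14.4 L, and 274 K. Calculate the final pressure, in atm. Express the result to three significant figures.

P₂ ≈ 0.0675 atm

Adiabatic: P₁V₁^γ = P₂V₂^γ ⇒ P₂ = P₁ (V₁/V₂)^γ.
P₂ = 3.88 × (14.4/325)^(1.3) = 0.06749 atm.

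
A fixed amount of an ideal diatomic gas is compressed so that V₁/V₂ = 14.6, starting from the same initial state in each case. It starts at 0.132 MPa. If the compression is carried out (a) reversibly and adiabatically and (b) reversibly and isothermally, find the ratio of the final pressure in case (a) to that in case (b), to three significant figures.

P_adiabatic / P_isothermal ≈ 2.92

For a diatomic ideal gas γ = 7/5.
Isothermal: P_b = P₁(V₁/V₂) = 0.132×14.6.
Adiabatic: P_a = P₁(V₁/V₂)^γ = 0.132×14.6^(7/5).
P_a/P_b = (V₁/V₂)^(γ−1) = 14.6^(2/5) = 2.922.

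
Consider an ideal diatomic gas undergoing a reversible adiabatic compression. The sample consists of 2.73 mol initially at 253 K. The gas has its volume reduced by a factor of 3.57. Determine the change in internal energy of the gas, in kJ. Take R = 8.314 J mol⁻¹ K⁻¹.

For a reversible adiabat TV^(γ−1) is constant, so T₂ = T₁ (V₁/V₂)^(γ−1).
γ = 7/5 for a diatomic ideal gas, so γ−1 = 2/5.
T₂ = 253 × 3.57^(2/5) = 420.9 K.
Q = 0, so ΔU = W_on_gas = nCᵥΔT with Cᵥ = R/(γ−1) = 20.79 J/(mol·K).
ΔU = 2.73 × 20.79 × (420.9 − 253) = 9528 J.

ΔU ≈ 9.53 kJ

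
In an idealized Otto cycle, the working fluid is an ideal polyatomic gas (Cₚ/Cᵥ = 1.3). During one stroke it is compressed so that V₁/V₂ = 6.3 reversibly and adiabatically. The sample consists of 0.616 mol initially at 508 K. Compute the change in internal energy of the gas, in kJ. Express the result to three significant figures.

ΔU ≈ 6.39 kJ

Adiabatic: T₁V₁^(γ−1) = T₂V₂^(γ−1) ⇒ T₂ = T₁ (V₁/V₂)^(γ−1).
T₂ = 508 × 6.3^(0.3) = 882.4 K.
Q = 0, so ΔU = W_on_gas = nCᵥΔT with Cᵥ = R/(γ−1) = 27.71 J/(mol·K).
ΔU = 0.616 × 27.71 × (882.4 − 508) = 6392 J.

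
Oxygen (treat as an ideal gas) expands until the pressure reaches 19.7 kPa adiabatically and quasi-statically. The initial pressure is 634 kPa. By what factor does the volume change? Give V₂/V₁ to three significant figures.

From PV^γ = const, V₂/V₁ = (P₁/P₂)^(1/γ).
For a diatomic ideal gas γ = 7/5.
V₂/V₁ = (634/19.7)^(5/7) = 11.94.

V₂/V₁ ≈ 11.9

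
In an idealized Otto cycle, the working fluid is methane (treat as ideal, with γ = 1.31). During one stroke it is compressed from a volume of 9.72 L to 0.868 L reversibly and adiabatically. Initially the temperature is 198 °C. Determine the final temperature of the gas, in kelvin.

T₂ ≈ 996 K

Adiabatic: T₁V₁^(γ−1) = T₂V₂^(γ−1) ⇒ T₂ = T₁ (V₁/V₂)^(γ−1).
T₁ = 198 °C = 471.1 K.
T₂ = 471.1 × (9.72/0.868)^(0.31) = 996.3 K.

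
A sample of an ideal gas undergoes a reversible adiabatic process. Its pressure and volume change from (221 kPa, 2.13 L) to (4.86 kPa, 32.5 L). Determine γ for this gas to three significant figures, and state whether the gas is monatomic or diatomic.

PV^γ = const ⇒ γ = ln(P₂/P₁) / ln(V₁/V₂).
γ = ln(4.86/221) / ln(2.13/32.5) = 1.401.
γ ≈ 1.40 is close to 7/5, so the gas is diatomic.

γ ≈ 1.40; diatomic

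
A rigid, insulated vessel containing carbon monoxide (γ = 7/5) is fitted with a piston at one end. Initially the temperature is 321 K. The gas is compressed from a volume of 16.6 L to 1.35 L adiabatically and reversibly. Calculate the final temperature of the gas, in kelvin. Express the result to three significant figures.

T₂ ≈ 876 K

Adiabatic: T₁V₁^(γ−1) = T₂V₂^(γ−1) ⇒ T₂ = T₁ (V₁/V₂)^(γ−1).
T₂ = 321 × (16.6/1.35)^(2/5) = 875.8 K.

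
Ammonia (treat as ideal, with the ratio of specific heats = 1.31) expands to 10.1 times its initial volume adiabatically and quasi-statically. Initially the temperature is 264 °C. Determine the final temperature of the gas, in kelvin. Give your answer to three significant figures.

Adiabatic: T₁V₁^(γ−1) = T₂V₂^(γ−1) ⇒ T₂ = T₁ (V₁/V₂)^(γ−1).
T₁ = 264 °C = 537.1 K.
T₂ = 537.1 × (1/10.1)^(0.31) = 262.3 K.

T₂ ≈ 262 K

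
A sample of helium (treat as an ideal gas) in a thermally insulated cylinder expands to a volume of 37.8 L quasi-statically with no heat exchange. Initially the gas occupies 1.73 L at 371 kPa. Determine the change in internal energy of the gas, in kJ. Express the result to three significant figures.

ΔU ≈ -0.840 kJ

γ = 5/3 for a monatomic ideal gas.
P₂ = P₁(V₁/V₂)^γ = 371×(1.73/37.8)^(5/3) = 2.173 kPa.
For a reversible adiabat, W_by_gas = (P₁V₁ − P₂V₂)/(γ−1).
W_by = (371000×0.00173 − 2173×0.0378) / (2/3) = 839.6 J.
Q = 0 ⇒ ΔU = −W_by = -839.6 J.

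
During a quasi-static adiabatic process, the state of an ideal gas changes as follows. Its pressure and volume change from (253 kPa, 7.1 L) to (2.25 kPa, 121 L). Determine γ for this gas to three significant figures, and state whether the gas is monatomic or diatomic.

γ ≈ 1.67; monatomic

PV^γ = const ⇒ γ = ln(P₂/P₁) / ln(V₁/V₂).
γ = ln(2.25/253) / ln(7.1/121) = 1.665.
γ ≈ 1.67 is close to 5/3, so the gas is monatomic.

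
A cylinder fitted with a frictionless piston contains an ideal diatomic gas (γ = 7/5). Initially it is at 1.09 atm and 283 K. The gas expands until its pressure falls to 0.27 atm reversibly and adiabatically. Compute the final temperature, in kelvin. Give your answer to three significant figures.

T₂ ≈ 190 K

Adiabatic: T₂/T₁ = (P₂/P₁)^((γ−1)/γ).
T₂ = 283 × (0.27/1.09)^(2/7) = 189.9 K.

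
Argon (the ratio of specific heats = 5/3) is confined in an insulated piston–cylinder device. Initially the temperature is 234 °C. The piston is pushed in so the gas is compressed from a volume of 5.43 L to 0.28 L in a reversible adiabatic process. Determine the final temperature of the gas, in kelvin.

T₂ ≈ 3660 K

For a reversible adiabat TV^(γ−1) is constant, so T₂ = T₁ (V₁/V₂)^(γ−1).
T₁ = 234 °C = 507.1 K.
T₂ = 507.1 × (5.43/0.28)^(2/3) = 3661 K.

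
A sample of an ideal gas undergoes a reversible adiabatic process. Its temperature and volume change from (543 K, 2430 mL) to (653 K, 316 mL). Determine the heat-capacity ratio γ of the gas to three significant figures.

γ ≈ 1.09

TV^(γ−1) = const ⇒ γ − 1 = ln(T₂/T₁) / ln(V₁/V₂).
γ = 1 + ln(653/543) / ln(2430/316) = 1.09.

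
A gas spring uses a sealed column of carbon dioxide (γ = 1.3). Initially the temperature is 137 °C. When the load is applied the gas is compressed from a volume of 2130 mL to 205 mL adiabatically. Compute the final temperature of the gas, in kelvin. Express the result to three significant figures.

Adiabatic: T₁V₁^(γ−1) = T₂V₂^(γ−1) ⇒ T₂ = T₁ (V₁/V₂)^(γ−1).
T₁ = 137 °C = 410.1 K.
T₂ = 410.1 × (2130/205)^(0.3) = 827.8 K.

T₂ ≈ 828 K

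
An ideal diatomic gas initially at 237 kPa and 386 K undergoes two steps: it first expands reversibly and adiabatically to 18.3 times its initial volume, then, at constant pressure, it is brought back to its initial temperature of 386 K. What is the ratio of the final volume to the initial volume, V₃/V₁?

V₃/V₁ ≈ 58.5

For a diatomic ideal gas γ = 7/5.
Adiabatic step: V₂/V₁ = 18.3; T₂ = T₁·(1/18.3)^(2/5) = 120.7 K.
Isobaric step: V₃/V₂ = T₃/T₂ = 386/120.7.
V₃/V₁ = (V₂/V₁)(V₃/V₂) = 18.3 × (386/120.7) = 58.54.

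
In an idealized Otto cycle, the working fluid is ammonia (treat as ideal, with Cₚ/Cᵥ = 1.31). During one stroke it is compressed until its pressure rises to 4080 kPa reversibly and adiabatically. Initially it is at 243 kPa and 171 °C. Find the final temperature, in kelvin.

Adiabatic: T₂/T₁ = (P₂/P₁)^((γ−1)/γ).
T₁ = 171 °C = 444.1 K.
T₂ = 444.1 × (4080/243)^(0.237) = 865.8 K.

T₂ ≈ 866 K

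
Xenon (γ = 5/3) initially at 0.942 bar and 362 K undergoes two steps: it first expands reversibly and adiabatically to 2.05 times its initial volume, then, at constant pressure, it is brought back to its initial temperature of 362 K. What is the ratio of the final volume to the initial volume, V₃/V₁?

V₃/V₁ ≈ 3.31

Adiabatic step: V₂/V₁ = 2.05; T₂ = T₁·(1/2.05)^(2/3) = 224.3 K.
Isobaric step: V₃/V₂ = T₃/T₂ = 362/224.3.
V₃/V₁ = (V₂/V₁)(V₃/V₂) = 2.05 × (362/224.3) = 3.308.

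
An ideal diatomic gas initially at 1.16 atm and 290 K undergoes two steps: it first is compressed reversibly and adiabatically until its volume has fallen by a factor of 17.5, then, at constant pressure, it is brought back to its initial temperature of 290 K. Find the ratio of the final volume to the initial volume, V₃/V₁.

For a diatomic ideal gas γ = 7/5.
Adiabatic step: V₂/V₁ = 0.05714; T₂ = T₁·17.5^(2/5) = 911.2 K.
Isobaric step: V₃/V₂ = T₃/T₂ = 290/911.2.
V₃/V₁ = (V₂/V₁)(V₃/V₂) = 0.05714 × (290/911.2) = 0.01819.

V₃/V₁ ≈ 0.0182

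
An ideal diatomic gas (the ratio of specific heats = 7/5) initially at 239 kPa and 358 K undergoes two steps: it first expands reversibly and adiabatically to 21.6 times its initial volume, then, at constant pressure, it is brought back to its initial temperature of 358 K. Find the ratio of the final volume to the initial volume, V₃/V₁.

Adiabatic step: V₂/V₁ = 21.6; T₂ = T₁·(1/21.6)^(2/5) = 104.7 K.
Isobaric step: V₃/V₂ = T₃/T₂ = 358/104.7.
V₃/V₁ = (V₂/V₁)(V₃/V₂) = 21.6 × (358/104.7) = 73.83.

V₃/V₁ ≈ 73.8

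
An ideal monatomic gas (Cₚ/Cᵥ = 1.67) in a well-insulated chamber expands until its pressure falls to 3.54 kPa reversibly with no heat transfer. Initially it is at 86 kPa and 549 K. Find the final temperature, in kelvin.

T₂ ≈ 153 K

Along an adiabat T P^((1−γ)/γ) is constant, so T₂ = T₁ (P₂/P₁)^((γ−1)/γ).
T₂ = 549 × (3.54/86)^(0.401) = 152.7 K.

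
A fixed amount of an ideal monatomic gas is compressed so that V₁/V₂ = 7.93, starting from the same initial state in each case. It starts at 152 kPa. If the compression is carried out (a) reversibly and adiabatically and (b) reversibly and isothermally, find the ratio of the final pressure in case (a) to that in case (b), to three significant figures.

For a monatomic ideal gas γ = 5/3.
Isothermal: P_b = P₁(V₁/V₂) = 152×7.93.
Adiabatic: P_a = P₁(V₁/V₂)^γ = 152×7.93^(5/3).
P_a/P_b = (V₁/V₂)^(γ−1) = 7.93^(2/3) = 3.977.

P_adiabatic / P_isothermal ≈ 3.98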